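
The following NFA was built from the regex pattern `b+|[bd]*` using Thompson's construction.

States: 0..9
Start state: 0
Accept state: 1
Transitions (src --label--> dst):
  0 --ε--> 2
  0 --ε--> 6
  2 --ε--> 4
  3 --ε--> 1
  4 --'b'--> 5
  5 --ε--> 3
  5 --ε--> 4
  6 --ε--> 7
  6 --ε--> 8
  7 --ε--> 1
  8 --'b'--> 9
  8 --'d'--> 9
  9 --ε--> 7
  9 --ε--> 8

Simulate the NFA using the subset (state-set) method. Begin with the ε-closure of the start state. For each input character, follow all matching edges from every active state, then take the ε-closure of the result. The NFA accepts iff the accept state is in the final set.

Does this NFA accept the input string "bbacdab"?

S₀ = ε-closure({0}) = {0,1,2,4,6,7,8}
'b' @ 1: {1,3,4,5,7,8,9}  [accepting]
'b' @ 2: {1,3,4,5,7,8,9}  [accepting]
'a' @ 3: {}  — no active states
rest 'cdab' ignored (set empty)
end set {} — state 1 not in

Answer: REJECT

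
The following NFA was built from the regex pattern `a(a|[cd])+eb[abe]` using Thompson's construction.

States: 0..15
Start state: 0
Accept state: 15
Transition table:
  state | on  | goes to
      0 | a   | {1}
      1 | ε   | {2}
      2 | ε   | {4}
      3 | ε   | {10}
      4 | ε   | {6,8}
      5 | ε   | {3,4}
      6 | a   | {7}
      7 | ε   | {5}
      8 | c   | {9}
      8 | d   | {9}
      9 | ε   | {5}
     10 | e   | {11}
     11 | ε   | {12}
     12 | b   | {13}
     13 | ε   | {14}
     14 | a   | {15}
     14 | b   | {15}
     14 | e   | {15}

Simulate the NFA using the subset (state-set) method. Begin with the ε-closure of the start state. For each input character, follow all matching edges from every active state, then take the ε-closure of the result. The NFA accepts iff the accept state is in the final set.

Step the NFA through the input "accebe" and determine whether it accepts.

Answer: ACCEPT

Trace:
initial (ε-close {0}): {0}
'a' @ 1: {1,2,4,6,8}
'c' @ 2: {3,4,5,6,8,9,10}
'c' @ 3: {3,4,5,6,8,9,10}
'e' @ 4: {11,12}
'b' @ 5: {13,14}
'e' @ 6: {15}  ✓accept
end set {15} — state 15 in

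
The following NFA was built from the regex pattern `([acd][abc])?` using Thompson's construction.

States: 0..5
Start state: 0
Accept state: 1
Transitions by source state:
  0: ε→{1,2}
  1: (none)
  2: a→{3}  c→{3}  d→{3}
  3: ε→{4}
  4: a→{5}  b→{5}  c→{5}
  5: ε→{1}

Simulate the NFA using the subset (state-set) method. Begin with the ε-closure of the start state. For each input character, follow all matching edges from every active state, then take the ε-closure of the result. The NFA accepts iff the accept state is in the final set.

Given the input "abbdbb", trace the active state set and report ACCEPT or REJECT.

Answer: REJECT

Derivation:
initial (ε-close {0}): {0,1,2}
'a' @ 1: {3,4}
'b' @ 2: {1,5}  [accepting]
'b' @ 3: {}  — state set empty
rest 'dbb' ignored (set empty)
end set {} — state 1 not in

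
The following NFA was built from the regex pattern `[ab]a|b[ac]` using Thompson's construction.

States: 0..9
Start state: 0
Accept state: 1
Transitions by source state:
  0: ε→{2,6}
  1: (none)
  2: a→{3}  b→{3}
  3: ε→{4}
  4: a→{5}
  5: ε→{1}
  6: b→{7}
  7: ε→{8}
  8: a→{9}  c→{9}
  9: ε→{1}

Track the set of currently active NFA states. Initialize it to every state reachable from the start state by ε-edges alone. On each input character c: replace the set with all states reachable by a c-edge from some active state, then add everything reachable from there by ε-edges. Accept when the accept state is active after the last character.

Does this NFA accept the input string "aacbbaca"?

start: ε-closure({0}) = {0,2,6}
'a' @ 1: {3,4}
'a' @ 2: {1,5}  ✓accept
'c' @ 3: {}  — dead — no transitions
rest 'bbaca' ignored (set empty)
end set {} — state 1 not in

Answer: REJECT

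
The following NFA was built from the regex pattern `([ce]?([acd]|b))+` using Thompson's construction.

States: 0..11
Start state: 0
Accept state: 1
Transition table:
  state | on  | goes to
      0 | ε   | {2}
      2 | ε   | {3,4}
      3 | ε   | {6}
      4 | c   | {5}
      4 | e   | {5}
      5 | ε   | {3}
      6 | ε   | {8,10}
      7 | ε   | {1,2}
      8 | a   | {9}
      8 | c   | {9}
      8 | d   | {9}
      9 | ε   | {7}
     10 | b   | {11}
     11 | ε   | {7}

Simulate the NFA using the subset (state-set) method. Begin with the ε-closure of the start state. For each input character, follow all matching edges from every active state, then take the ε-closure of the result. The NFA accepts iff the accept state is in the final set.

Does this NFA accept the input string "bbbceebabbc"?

S₀ = ε-closure({0}) = {0,2,3,4,6,8,10}
'b' @ 1: {1,2,3,4,6,7,8,10,11}  (accept∈set)
'b' @ 2: {1,2,3,4,6,7,8,10,11}  (accept∈set)
'b' @ 3: {1,2,3,4,6,7,8,10,11}  (accept∈set)
'c' @ 4: {1,2,3,4,5,6,7,8,9,10}  (accept∈set)
'e' @ 5: {3,5,6,8,10}
'e' @ 6: {}  — no active states
rest 'babbc' ignored (set empty)
end set {} — state 1 not in

Answer: REJECT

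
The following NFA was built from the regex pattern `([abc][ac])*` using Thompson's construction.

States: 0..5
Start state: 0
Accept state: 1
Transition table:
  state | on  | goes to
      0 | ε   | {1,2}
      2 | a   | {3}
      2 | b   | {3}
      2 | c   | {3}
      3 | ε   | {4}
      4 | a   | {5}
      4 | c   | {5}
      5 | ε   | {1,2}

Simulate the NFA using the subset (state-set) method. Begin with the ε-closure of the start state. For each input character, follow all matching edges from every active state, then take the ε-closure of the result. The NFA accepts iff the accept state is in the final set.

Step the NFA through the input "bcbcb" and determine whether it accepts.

initial (ε-close {0}): {0,1,2}
'b' @ 1: {3,4}
'c' @ 2: {1,2,5}  (accept∈set)
'b' @ 3: {3,4}
'c' @ 4: {1,2,5}  (accept∈set)
'b' @ 5: {3,4}
after full input: {3,4}  (accept=1 not in)

Answer: REJECT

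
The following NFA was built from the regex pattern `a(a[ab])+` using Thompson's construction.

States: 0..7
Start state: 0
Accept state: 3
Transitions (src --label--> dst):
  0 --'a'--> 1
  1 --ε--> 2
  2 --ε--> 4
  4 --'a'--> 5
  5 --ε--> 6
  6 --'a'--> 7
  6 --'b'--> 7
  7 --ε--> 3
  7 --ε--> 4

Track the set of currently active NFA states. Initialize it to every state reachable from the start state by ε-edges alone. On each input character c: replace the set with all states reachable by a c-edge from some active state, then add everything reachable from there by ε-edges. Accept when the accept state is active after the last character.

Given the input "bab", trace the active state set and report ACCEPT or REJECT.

Answer: REJECT

Steps:
initial (ε-close {0}): {0}
'b' @ 1: {}  — state set empty
rest 'ab' ignored (set empty)
final: {}; accept 3 not in set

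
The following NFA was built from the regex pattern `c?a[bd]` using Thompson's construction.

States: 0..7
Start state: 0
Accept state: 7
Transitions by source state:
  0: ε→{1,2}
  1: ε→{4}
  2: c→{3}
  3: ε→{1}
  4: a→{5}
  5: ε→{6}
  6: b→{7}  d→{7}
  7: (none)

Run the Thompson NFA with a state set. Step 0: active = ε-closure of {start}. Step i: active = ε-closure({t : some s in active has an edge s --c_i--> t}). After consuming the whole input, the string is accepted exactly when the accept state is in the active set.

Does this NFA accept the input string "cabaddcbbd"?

Answer: REJECT

Trace:
S₀ = ε-closure({0}) = {0,1,2,4}
'c' @ 1: {1,3,4}
'a' @ 2: {5,6}
'b' @ 3: {7}  [accepting]
'a' @ 4: {}  — dead — no transitions
rest 'ddcbbd' ignored (set empty)
end set {} — state 7 not in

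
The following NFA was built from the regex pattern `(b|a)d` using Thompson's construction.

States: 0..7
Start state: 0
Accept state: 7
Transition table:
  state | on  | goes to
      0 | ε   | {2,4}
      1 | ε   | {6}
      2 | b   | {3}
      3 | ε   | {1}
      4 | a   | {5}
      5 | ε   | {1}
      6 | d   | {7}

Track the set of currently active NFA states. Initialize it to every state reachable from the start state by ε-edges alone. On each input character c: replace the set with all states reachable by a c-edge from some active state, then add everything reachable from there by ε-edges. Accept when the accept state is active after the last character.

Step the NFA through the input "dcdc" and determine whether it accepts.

Answer: REJECT

Trace:
S₀ = ε-closure({0}) = {0,2,4}
'd' @ 1: {}  — state set empty
rest 'cdc' ignored (set empty)
after full input: {}  (accept=7 not in)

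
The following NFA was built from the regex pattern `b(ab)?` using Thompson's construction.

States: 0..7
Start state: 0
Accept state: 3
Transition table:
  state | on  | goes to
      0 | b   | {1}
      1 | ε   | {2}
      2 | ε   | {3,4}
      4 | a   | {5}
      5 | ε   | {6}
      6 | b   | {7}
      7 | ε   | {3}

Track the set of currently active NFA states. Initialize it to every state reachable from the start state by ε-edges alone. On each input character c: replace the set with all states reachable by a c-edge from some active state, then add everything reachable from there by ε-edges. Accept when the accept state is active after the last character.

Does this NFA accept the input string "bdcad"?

S₀ = ε-closure({0}) = {0}
'b' @ 1: {1,2,3,4}  ✓accept
'd' @ 2: {}  — no active states
rest 'cad' ignored (set empty)
after full input: {}  (accept=3 not in)

Answer: REJECT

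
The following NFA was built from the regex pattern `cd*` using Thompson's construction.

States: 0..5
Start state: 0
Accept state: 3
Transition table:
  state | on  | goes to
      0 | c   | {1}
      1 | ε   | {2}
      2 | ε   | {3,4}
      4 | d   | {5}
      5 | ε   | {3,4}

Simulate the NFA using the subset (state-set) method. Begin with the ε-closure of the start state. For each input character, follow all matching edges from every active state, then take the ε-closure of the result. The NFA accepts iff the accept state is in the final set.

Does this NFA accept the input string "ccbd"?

initial (ε-close {0}): {0}
'c' @ 1: {1,2,3,4}  (accept∈set)
'c' @ 2: {}  — no active states
rest 'bd' ignored (set empty)
final: {}; accept 3 not in set

Answer: REJECT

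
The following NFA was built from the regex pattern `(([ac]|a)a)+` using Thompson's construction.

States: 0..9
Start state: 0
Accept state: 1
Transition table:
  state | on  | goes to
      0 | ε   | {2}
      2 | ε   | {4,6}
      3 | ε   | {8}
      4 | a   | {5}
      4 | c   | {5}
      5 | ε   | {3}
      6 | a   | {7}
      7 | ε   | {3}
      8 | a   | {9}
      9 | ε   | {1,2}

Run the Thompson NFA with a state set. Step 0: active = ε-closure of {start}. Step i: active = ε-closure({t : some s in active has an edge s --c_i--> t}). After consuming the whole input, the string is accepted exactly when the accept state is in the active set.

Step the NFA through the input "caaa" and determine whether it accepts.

S₀ = ε-closure({0}) = {0,2,4,6}
'c' @ 1: {3,5,8}
'a' @ 2: {1,2,4,6,9}  ✓accept
'a' @ 3: {3,5,7,8}
'a' @ 4: {1,2,4,6,9}  ✓accept
final: {1,2,4,6,9}; accept 1 in set

Answer: ACCEPT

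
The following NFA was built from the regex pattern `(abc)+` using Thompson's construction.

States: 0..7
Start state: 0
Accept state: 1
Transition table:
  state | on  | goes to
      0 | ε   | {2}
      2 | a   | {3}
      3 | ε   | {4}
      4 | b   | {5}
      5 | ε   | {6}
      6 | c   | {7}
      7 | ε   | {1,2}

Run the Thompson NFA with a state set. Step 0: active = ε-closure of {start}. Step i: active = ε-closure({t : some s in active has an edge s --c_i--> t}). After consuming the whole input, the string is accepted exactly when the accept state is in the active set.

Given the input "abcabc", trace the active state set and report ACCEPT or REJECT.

Answer: ACCEPT

Steps:
start: ε-closure({0}) = {0,2}
'a' @ 1: {3,4}
'b' @ 2: {5,6}
'c' @ 3: {1,2,7}  (accept∈set)
'a' @ 4: {3,4}
'b' @ 5: {5,6}
'c' @ 6: {1,2,7}  (accept∈set)
after full input: {1,2,7}  (accept=1 in)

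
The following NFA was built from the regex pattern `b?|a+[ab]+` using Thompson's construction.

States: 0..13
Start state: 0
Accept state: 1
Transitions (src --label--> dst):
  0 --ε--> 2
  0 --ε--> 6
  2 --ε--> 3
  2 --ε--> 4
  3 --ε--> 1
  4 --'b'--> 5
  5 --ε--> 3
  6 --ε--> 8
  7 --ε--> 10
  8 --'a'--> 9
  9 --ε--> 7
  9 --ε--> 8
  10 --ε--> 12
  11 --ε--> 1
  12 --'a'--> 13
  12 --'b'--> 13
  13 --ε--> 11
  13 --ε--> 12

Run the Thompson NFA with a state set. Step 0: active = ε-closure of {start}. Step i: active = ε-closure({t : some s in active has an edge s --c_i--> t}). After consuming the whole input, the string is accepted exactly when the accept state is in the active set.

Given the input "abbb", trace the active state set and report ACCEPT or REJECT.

Answer: ACCEPT

Trace:
S₀ = ε-closure({0}) = {0,1,2,3,4,6,8}
'a' @ 1: {7,8,9,10,12}
'b' @ 2: {1,11,12,13}  (accept∈set)
'b' @ 3: {1,11,12,13}  (accept∈set)
'b' @ 4: {1,11,12,13}  (accept∈set)
after full input: {1,11,12,13}  (accept=1 in)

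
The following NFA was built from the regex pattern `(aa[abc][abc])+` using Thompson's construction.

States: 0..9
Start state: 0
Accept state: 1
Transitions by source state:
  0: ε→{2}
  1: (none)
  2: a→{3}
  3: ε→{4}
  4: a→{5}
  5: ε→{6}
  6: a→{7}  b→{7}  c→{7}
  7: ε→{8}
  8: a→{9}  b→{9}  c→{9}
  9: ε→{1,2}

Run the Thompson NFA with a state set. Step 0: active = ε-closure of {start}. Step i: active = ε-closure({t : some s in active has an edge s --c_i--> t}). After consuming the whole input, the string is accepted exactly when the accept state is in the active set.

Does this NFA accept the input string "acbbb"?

Answer: REJECT

Derivation:
start: ε-closure({0}) = {0,2}
'a' @ 1: {3,4}
'c' @ 2: {}  — dead — no transitions
rest 'bbb' ignored (set empty)
final: {}; accept 1 not in set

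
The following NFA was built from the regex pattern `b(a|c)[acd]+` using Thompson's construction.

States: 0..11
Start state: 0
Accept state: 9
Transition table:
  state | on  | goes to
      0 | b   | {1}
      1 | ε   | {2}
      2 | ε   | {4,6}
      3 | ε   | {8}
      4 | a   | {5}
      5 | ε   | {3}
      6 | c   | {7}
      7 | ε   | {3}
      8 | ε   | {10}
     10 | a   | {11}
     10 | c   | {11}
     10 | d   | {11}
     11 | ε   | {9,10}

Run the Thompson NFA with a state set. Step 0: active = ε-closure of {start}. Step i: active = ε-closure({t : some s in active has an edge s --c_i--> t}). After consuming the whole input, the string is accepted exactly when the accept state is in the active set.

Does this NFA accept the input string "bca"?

Answer: ACCEPT

Derivation:
start: ε-closure({0}) = {0}
'b' @ 1: {1,2,4,6}
'c' @ 2: {3,7,8,10}
'a' @ 3: {9,10,11}  ✓accept
after full input: {9,10,11}  (accept=9 in)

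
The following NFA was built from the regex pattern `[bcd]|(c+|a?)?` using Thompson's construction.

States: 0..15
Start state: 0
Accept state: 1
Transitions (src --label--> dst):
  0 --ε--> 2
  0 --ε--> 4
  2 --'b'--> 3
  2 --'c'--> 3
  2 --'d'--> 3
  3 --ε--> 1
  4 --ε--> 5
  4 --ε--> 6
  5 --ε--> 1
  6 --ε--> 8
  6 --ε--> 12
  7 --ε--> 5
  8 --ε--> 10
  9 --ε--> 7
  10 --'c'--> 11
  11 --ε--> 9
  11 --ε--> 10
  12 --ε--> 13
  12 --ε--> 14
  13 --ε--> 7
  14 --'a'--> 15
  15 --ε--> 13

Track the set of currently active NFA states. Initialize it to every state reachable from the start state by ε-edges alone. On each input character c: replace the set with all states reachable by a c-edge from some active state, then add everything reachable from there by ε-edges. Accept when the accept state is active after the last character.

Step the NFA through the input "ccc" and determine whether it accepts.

start: ε-closure({0}) = {0,1,2,4,5,6,7,8,10,12,13,14}
'c' @ 1: {1,3,5,7,9,10,11}  [accepting]
'c' @ 2: {1,5,7,9,10,11}  [accepting]
'c' @ 3: {1,5,7,9,10,11}  [accepting]
after full input: {1,5,7,9,10,11}  (accept=1 in)

Answer: ACCEPT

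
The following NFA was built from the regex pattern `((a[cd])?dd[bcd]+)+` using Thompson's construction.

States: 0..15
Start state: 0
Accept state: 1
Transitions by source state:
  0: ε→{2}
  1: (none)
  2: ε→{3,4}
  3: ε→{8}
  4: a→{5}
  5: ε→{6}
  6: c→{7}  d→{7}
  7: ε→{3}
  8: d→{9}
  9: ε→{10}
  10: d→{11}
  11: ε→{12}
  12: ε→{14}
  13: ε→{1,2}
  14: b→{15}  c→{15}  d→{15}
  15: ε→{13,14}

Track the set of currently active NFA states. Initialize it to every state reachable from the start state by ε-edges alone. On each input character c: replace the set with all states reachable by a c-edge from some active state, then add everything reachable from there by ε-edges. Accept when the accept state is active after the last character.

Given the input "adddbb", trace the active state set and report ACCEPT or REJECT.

initial (ε-close {0}): {0,2,3,4,8}
'a' @ 1: {5,6}
'd' @ 2: {3,7,8}
'd' @ 3: {9,10}
'd' @ 4: {11,12,14}
'b' @ 5: {1,2,3,4,8,13,14,15}  ✓accept
'b' @ 6: {1,2,3,4,8,13,14,15}  ✓accept
end set {1,2,3,4,8,13,14,15} — state 1 in

Answer: ACCEPT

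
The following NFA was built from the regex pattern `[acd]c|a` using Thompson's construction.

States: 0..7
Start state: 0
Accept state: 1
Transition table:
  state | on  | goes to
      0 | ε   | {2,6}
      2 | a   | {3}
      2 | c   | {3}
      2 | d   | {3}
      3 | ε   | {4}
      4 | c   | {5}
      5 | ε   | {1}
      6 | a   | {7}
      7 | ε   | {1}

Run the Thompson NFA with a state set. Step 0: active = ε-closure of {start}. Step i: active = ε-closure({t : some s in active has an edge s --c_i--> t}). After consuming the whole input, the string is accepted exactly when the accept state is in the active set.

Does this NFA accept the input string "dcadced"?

Answer: REJECT

Steps:
initial (ε-close {0}): {0,2,6}
'd' @ 1: {3,4}
'c' @ 2: {1,5}  ✓accept
'a' @ 3: {}  — no active states
rest 'dced' ignored (set empty)
end set {} — state 1 not in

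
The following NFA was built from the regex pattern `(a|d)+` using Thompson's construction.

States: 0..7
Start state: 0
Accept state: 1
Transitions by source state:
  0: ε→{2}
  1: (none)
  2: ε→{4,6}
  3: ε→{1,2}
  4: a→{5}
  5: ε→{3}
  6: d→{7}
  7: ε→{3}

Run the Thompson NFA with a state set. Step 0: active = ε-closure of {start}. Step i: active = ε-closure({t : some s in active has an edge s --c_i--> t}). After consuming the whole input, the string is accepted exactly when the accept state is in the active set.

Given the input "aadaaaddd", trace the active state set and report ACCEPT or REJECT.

start: ε-closure({0}) = {0,2,4,6}
'a' @ 1: {1,2,3,4,5,6}  ✓accept
'a' @ 2: {1,2,3,4,5,6}  ✓accept
'd' @ 3: {1,2,3,4,6,7}  ✓accept
'a' @ 4: {1,2,3,4,5,6}  ✓accept
'a' @ 5: {1,2,3,4,5,6}  ✓accept
'a' @ 6: {1,2,3,4,5,6}  ✓accept
'd' @ 7: {1,2,3,4,6,7}  ✓accept
'd' @ 8: {1,2,3,4,6,7}  ✓accept
'd' @ 9: {1,2,3,4,6,7}  ✓accept
end set {1,2,3,4,6,7} — state 1 in

Answer: ACCEPT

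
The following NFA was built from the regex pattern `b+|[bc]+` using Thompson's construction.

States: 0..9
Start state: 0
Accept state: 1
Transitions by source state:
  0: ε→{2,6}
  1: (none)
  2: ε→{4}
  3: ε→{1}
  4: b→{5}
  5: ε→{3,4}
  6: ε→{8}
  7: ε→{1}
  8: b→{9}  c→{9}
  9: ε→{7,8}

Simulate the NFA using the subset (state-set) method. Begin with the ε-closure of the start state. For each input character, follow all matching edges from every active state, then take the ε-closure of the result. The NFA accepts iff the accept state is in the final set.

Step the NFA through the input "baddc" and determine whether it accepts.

Answer: REJECT

Derivation:
S₀ = ε-closure({0}) = {0,2,4,6,8}
'b' @ 1: {1,3,4,5,7,8,9}  [accepting]
'a' @ 2: {}  — state set empty
rest 'ddc' ignored (set empty)
final: {}; accept 1 not in set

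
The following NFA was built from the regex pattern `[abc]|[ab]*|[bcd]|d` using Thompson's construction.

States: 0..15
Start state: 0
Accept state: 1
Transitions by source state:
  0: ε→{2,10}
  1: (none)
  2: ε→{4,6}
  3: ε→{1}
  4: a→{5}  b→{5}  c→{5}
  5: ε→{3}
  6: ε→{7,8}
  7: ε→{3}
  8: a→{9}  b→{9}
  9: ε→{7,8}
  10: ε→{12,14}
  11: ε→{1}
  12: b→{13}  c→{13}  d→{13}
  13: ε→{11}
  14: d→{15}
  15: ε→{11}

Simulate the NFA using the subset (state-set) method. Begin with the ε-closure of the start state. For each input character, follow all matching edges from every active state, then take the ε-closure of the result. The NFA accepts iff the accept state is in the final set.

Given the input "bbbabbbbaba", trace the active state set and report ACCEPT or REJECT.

start: ε-closure({0}) = {0,1,2,3,4,6,7,8,10,12,14}
'b' @ 1: {1,3,5,7,8,9,11,13}  [accepting]
'b' @ 2: {1,3,7,8,9}  [accepting]
'b' @ 3: {1,3,7,8,9}  [accepting]
'a' @ 4: {1,3,7,8,9}  [accepting]
'b' @ 5: {1,3,7,8,9}  [accepting]
'b' @ 6: {1,3,7,8,9}  [accepting]
'b' @ 7: {1,3,7,8,9}  [accepting]
'b' @ 8: {1,3,7,8,9}  [accepting]
'a' @ 9: {1,3,7,8,9}  [accepting]
'b' @ 10: {1,3,7,8,9}  [accepting]
'a' @ 11: {1,3,7,8,9}  [accepting]
end set {1,3,7,8,9} — state 1 in

Answer: ACCEPT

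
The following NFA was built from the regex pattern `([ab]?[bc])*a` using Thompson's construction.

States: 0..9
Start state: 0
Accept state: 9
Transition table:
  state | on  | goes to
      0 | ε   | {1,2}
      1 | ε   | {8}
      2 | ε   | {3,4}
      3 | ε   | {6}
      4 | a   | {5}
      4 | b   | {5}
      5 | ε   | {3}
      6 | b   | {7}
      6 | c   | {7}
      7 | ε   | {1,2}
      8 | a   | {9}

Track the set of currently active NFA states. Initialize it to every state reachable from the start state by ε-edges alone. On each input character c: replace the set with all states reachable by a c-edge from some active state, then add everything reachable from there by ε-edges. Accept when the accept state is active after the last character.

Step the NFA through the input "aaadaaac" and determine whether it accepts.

Answer: REJECT

Steps:
start: ε-closure({0}) = {0,1,2,3,4,6,8}
'a' @ 1: {3,5,6,9}  ✓accept
'a' @ 2: {}  — no active states
rest 'adaaac' ignored (set empty)
final: {}; accept 9 not in set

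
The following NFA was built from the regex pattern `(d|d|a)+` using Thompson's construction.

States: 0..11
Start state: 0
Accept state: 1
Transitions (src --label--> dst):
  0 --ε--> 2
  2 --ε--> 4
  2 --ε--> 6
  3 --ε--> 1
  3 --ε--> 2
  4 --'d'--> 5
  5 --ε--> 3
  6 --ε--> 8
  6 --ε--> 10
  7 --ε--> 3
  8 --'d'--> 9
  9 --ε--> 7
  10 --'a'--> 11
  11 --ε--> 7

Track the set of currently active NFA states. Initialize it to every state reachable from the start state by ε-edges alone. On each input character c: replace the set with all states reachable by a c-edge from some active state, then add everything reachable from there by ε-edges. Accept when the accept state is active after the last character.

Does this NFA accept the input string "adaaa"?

S₀ = ε-closure({0}) = {0,2,4,6,8,10}
'a' @ 1: {1,2,3,4,6,7,8,10,11}  (accept∈set)
'd' @ 2: {1,2,3,4,5,6,7,8,9,10}  (accept∈set)
'a' @ 3: {1,2,3,4,6,7,8,10,11}  (accept∈set)
'a' @ 4: {1,2,3,4,6,7,8,10,11}  (accept∈set)
'a' @ 5: {1,2,3,4,6,7,8,10,11}  (accept∈set)
final: {1,2,3,4,6,7,8,10,11}; accept 1 in set

Answer: ACCEPT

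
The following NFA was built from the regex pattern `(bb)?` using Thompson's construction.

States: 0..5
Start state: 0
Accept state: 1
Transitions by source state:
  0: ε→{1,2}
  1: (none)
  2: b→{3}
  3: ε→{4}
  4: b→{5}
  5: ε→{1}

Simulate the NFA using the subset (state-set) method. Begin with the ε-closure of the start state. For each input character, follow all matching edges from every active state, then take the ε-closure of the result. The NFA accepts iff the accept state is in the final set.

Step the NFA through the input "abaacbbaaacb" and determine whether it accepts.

initial (ε-close {0}): {0,1,2}
'a' @ 1: {}  — no active states
rest 'baacbbaaacb' ignored (set empty)
final: {}; accept 1 not in set

Answer: REJECT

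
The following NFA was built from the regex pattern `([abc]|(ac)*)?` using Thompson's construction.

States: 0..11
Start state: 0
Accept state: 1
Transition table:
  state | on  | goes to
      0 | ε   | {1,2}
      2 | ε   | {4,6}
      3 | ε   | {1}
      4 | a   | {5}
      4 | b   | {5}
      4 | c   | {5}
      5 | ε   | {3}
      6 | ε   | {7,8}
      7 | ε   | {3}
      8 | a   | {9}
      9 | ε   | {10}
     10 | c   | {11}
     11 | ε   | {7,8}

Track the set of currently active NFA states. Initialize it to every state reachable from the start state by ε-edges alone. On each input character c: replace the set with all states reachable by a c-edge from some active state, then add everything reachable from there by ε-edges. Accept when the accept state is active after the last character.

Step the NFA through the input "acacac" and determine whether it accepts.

start: ε-closure({0}) = {0,1,2,3,4,6,7,8}
'a' @ 1: {1,3,5,9,10}  (accept∈set)
'c' @ 2: {1,3,7,8,11}  (accept∈set)
'a' @ 3: {9,10}
'c' @ 4: {1,3,7,8,11}  (accept∈set)
'a' @ 5: {9,10}
'c' @ 6: {1,3,7,8,11}  (accept∈set)
final: {1,3,7,8,11}; accept 1 in set

Answer: ACCEPT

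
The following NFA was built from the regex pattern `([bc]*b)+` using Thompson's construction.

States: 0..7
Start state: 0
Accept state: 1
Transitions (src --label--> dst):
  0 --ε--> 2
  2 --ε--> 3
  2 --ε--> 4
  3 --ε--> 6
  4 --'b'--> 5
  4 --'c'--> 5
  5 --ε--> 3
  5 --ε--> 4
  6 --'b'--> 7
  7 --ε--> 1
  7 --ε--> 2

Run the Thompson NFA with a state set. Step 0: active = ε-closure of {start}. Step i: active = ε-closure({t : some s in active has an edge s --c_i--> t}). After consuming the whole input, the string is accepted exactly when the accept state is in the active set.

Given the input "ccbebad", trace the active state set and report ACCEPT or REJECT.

initial (ε-close {0}): {0,2,3,4,6}
'c' @ 1: {3,4,5,6}
'c' @ 2: {3,4,5,6}
'b' @ 3: {1,2,3,4,5,6,7}  (accept∈set)
'e' @ 4: {}  — no active states
rest 'bad' ignored (set empty)
end set {} — state 1 not in

Answer: REJECT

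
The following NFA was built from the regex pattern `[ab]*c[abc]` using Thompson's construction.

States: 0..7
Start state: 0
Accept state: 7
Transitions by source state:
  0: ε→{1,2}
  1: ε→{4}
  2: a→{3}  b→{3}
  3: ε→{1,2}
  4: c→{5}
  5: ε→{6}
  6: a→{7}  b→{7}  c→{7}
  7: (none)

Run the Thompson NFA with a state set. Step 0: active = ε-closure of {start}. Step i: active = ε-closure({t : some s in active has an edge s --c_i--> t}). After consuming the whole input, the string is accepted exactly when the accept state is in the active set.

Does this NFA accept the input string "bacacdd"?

S₀ = ε-closure({0}) = {0,1,2,4}
'b' @ 1: {1,2,3,4}
'a' @ 2: {1,2,3,4}
'c' @ 3: {5,6}
'a' @ 4: {7}  [accepting]
'c' @ 5: {}  — dead — no transitions
rest 'dd' ignored (set empty)
end set {} — state 7 not in

Answer: REJECT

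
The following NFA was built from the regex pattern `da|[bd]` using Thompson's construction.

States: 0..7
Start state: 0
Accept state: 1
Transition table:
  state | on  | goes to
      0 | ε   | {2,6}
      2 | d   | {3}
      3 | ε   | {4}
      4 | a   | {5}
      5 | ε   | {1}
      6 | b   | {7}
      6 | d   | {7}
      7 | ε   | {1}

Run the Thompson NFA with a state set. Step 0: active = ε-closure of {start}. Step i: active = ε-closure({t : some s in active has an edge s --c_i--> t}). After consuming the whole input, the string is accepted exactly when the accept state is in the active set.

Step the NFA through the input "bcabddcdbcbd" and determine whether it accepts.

S₀ = ε-closure({0}) = {0,2,6}
'b' @ 1: {1,7}  [accepting]
'c' @ 2: {}  — no active states
rest 'abddcdbcbd' ignored (set empty)
final: {}; accept 1 not in set

Answer: REJECT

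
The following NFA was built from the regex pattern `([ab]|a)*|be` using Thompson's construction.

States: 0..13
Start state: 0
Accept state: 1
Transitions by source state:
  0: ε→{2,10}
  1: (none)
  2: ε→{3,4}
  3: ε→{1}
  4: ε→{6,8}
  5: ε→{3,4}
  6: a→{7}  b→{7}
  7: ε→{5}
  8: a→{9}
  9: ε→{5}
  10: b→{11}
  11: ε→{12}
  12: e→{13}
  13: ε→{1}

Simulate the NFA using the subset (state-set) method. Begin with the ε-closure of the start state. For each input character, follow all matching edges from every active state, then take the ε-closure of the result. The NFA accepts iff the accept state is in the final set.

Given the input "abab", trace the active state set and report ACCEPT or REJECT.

start: ε-closure({0}) = {0,1,2,3,4,6,8,10}
'a' @ 1: {1,3,4,5,6,7,8,9}  ✓accept
'b' @ 2: {1,3,4,5,6,7,8}  ✓accept
'a' @ 3: {1,3,4,5,6,7,8,9}  ✓accept
'b' @ 4: {1,3,4,5,6,7,8}  ✓accept
after full input: {1,3,4,5,6,7,8}  (accept=1 in)

Answer: ACCEPT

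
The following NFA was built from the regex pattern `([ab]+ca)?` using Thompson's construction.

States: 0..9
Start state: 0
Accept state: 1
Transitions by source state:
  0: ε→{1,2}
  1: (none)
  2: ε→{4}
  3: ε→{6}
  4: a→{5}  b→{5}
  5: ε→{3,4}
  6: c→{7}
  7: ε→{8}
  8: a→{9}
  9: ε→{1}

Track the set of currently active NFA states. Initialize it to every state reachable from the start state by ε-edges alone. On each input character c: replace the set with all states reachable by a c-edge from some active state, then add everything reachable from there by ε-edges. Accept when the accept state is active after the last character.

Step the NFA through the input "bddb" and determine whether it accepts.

Answer: REJECT

Derivation:
initial (ε-close {0}): {0,1,2,4}
'b' @ 1: {3,4,5,6}
'd' @ 2: {}  — state set empty
rest 'db' ignored (set empty)
after full input: {}  (accept=1 not in)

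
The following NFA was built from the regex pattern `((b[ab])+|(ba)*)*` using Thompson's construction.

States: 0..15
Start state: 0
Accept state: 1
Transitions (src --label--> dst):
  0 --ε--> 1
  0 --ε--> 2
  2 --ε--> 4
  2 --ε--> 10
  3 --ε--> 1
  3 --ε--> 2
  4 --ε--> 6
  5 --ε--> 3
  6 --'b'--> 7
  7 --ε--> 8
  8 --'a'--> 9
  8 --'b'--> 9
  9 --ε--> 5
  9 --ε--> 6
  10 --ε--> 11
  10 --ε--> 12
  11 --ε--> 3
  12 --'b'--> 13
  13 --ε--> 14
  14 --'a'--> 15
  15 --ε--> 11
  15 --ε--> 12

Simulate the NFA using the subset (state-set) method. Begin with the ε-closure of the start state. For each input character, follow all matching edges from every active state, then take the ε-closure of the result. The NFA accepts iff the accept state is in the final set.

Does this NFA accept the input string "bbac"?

Answer: REJECT

Steps:
S₀ = ε-closure({0}) = {0,1,2,3,4,6,10,11,12}
'b' @ 1: {7,8,13,14}
'b' @ 2: {1,2,3,4,5,6,9,10,11,12}  [accepting]
'a' @ 3: {}  — no active states
rest 'c' ignored (set empty)
end set {} — state 1 not in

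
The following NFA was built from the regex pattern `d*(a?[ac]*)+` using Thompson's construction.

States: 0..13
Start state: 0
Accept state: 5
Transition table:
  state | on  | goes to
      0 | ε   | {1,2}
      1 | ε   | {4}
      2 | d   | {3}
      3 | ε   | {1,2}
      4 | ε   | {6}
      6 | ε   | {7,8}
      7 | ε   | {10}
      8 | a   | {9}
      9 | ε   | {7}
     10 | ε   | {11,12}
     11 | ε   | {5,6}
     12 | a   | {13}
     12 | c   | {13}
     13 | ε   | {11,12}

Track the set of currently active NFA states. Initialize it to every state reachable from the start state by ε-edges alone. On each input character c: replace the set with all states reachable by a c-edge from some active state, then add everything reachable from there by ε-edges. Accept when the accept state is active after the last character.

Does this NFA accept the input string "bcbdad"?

initial (ε-close {0}): {0,1,2,4,5,6,7,8,10,11,12}
'b' @ 1: {}  — no active states
rest 'cbdad' ignored (set empty)
after full input: {}  (accept=5 not in)

Answer: REJECT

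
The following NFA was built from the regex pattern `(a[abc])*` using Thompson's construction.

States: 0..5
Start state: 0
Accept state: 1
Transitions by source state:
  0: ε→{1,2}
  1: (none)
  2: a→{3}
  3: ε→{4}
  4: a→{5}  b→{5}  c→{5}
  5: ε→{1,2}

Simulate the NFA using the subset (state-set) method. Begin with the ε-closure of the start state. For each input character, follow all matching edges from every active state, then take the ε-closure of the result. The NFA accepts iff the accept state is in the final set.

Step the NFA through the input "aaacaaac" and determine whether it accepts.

Answer: ACCEPT

Trace:
start: ε-closure({0}) = {0,1,2}
'a' @ 1: {3,4}
'a' @ 2: {1,2,5}  [accepting]
'a' @ 3: {3,4}
'c' @ 4: {1,2,5}  [accepting]
'a' @ 5: {3,4}
'a' @ 6: {1,2,5}  [accepting]
'a' @ 7: {3,4}
'c' @ 8: {1,2,5}  [accepting]
after full input: {1,2,5}  (accept=1 in)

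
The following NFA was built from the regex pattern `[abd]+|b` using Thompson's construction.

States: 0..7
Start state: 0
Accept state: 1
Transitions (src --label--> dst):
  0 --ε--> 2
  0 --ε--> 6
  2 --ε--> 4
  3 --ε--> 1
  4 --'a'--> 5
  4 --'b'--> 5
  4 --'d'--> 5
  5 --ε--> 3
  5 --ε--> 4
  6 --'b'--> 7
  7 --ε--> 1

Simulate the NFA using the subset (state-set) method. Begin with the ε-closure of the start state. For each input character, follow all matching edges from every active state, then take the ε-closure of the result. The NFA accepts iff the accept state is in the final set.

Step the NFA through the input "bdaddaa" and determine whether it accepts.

Answer: ACCEPT

Steps:
initial (ε-close {0}): {0,2,4,6}
'b' @ 1: {1,3,4,5,7}  [accepting]
'd' @ 2: {1,3,4,5}  [accepting]
'a' @ 3: {1,3,4,5}  [accepting]
'd' @ 4: {1,3,4,5}  [accepting]
'd' @ 5: {1,3,4,5}  [accepting]
'a' @ 6: {1,3,4,5}  [accepting]
'a' @ 7: {1,3,4,5}  [accepting]
final: {1,3,4,5}; accept 1 in set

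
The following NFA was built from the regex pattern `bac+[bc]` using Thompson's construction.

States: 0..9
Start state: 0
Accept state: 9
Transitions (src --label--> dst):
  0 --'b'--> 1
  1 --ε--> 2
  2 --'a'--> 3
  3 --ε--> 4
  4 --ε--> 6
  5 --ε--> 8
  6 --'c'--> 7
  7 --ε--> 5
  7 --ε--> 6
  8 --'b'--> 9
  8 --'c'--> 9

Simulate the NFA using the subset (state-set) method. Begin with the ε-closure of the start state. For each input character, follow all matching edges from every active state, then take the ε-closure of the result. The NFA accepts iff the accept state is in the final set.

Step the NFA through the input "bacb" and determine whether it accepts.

initial (ε-close {0}): {0}
'b' @ 1: {1,2}
'a' @ 2: {3,4,6}
'c' @ 3: {5,6,7,8}
'b' @ 4: {9}  [accepting]
end set {9} — state 9 in

Answer: ACCEPT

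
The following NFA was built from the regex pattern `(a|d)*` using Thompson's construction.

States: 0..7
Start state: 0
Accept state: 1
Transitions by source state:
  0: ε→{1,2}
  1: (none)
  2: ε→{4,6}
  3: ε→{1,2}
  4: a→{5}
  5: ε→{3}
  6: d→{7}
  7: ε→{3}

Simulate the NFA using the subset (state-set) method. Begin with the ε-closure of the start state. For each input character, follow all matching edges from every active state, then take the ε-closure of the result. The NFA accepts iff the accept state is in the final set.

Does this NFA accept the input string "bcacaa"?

Answer: REJECT

Steps:
initial (ε-close {0}): {0,1,2,4,6}
'b' @ 1: {}  — dead — no transitions
rest 'cacaa' ignored (set empty)
after full input: {}  (accept=1 not in)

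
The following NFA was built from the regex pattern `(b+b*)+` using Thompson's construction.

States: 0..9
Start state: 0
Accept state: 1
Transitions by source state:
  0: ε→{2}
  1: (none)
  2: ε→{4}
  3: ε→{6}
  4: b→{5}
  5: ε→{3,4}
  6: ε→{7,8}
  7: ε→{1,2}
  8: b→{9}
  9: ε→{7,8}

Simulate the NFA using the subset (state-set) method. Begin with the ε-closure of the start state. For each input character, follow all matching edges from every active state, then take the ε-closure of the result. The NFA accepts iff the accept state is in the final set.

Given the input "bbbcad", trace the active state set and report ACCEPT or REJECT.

Answer: REJECT

Derivation:
S₀ = ε-closure({0}) = {0,2,4}
'b' @ 1: {1,2,3,4,5,6,7,8}  (accept∈set)
'b' @ 2: {1,2,3,4,5,6,7,8,9}  (accept∈set)
'b' @ 3: {1,2,3,4,5,6,7,8,9}  (accept∈set)
'c' @ 4: {}  — no active states
rest 'ad' ignored (set empty)
final: {}; accept 1 not in set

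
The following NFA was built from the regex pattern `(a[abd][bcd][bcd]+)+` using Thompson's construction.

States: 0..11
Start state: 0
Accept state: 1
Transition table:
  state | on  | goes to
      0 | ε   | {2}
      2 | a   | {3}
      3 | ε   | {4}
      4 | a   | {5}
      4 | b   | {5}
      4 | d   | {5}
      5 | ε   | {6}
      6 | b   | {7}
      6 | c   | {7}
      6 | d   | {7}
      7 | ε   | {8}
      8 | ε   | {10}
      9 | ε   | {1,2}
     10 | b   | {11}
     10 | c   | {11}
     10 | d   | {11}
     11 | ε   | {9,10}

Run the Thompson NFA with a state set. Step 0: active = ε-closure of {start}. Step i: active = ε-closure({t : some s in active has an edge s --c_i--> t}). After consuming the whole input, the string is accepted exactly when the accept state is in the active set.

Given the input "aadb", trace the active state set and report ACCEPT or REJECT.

start: ε-closure({0}) = {0,2}
'a' @ 1: {3,4}
'a' @ 2: {5,6}
'd' @ 3: {7,8,10}
'b' @ 4: {1,2,9,10,11}  ✓accept
end set {1,2,9,10,11} — state 1 in

Answer: ACCEPT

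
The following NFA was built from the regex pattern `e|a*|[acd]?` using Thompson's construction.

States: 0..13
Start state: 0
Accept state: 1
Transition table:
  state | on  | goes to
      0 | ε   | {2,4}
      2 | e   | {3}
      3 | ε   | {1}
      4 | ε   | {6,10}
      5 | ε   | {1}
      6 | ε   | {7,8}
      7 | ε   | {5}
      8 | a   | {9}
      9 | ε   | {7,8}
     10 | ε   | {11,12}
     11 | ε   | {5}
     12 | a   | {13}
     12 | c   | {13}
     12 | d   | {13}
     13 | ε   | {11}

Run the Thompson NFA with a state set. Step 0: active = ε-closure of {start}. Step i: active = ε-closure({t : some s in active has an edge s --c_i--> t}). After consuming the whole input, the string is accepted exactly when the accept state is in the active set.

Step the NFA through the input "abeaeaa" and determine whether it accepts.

Answer: REJECT

Derivation:
start: ε-closure({0}) = {0,1,2,4,5,6,7,8,10,11,12}
'a' @ 1: {1,5,7,8,9,11,13}  [accepting]
'b' @ 2: {}  — dead — no transitions
rest 'eaeaa' ignored (set empty)
final: {}; accept 1 not in set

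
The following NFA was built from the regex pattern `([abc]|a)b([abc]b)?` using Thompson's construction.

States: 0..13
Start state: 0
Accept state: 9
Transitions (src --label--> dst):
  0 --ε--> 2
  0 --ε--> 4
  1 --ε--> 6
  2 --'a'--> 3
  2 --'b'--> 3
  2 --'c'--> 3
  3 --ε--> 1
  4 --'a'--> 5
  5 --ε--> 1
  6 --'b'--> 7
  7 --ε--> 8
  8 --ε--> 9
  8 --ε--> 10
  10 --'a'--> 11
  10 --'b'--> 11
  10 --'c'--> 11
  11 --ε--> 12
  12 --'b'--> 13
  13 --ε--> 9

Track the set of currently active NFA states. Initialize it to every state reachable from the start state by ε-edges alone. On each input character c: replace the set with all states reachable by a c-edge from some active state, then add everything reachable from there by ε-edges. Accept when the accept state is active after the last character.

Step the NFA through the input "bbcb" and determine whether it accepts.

Answer: ACCEPT

Steps:
initial (ε-close {0}): {0,2,4}
'b' @ 1: {1,3,6}
'b' @ 2: {7,8,9,10}  ✓accept
'c' @ 3: {11,12}
'b' @ 4: {9,13}  ✓accept
after full input: {9,13}  (accept=9 in)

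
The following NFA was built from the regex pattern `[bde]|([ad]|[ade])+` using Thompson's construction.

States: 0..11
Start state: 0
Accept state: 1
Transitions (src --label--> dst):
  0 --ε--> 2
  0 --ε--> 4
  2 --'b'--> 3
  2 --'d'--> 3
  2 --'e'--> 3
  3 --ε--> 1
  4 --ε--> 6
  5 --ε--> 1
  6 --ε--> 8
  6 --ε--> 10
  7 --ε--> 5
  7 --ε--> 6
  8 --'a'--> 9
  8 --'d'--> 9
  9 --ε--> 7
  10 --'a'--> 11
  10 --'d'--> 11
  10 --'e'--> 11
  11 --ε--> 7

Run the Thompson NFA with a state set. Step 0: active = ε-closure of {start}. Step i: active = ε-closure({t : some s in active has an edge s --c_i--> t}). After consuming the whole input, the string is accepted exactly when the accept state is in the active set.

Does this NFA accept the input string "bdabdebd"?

Answer: REJECT

Steps:
S₀ = ε-closure({0}) = {0,2,4,6,8,10}
'b' @ 1: {1,3}  [accepting]
'd' @ 2: {}  — dead — no transitions
rest 'abdebd' ignored (set empty)
end set {} — state 1 not in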